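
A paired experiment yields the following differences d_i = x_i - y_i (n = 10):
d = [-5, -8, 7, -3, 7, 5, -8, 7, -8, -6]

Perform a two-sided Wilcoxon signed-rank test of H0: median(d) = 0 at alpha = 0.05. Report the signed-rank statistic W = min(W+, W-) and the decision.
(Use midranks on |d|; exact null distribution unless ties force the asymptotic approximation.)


Step 1: Drop any zero differences (none here) and take |d_i|.
|d| = [5, 8, 7, 3, 7, 5, 8, 7, 8, 6]
Step 2: Midrank |d_i| (ties get averaged ranks).
ranks: |5|->2.5, |8|->9, |7|->6, |3|->1, |7|->6, |5|->2.5, |8|->9, |7|->6, |8|->9, |6|->4
Step 3: Attach original signs; sum ranks with positive sign and with negative sign.
W+ = 6 + 6 + 2.5 + 6 = 20.5
W- = 2.5 + 9 + 1 + 9 + 9 + 4 = 34.5
(Check: W+ + W- = 55 should equal n(n+1)/2 = 55.)
Step 4: Test statistic W = min(W+, W-) = 20.5.
Step 5: Ties in |d|, so use the tie-corrected normal approximation.
        E[W] = n(n+1)/4 = 10*11/4 = 27.5.
        Tie groups: |d|=5 (t=2), |d|=7 (t=3), |d|=8 (t=3); sum(t^3 - t) = 54.
        Var[W] = n(n+1)(2n+1)/24 - sum(t^3-t)/48 = 2310/24 - 54/48 = 95.125.
        z = (W - E[W]) / sqrt(Var[W]) = (20.5 - 27.5) / 9.7532 = -0.7177.
        Two-sided p = 2*Phi(z) = 0.472934.
Step 6: alpha = 0.05. fail to reject H0.

W+ = 20.5, W- = 34.5, W = min = 20.5, p = 0.472934, fail to reject H0.


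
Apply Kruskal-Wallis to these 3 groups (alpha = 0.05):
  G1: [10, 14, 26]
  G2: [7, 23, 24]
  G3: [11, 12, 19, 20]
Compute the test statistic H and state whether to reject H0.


Step 1: Combine all N = 10 observations and assign midranks.
sorted (value, group, rank): (7,G2,1), (10,G1,2), (11,G3,3), (12,G3,4), (14,G1,5), (19,G3,6), (20,G3,7), (23,G2,8), (24,G2,9), (26,G1,10)
Step 2: Sum ranks within each group.
R_1 = 17 (n_1 = 3)
R_2 = 18 (n_2 = 3)
R_3 = 20 (n_3 = 4)
Step 3: H = 12/(N(N+1)) * sum(R_i^2/n_i) - 3(N+1)
     = 12/(10*11) * (17^2/3 + 18^2/3 + 20^2/4) - 3*11
     = 0.109091 * 304.333 - 33
     = 0.200000.
Step 4: No ties, so H is used without correction.
Step 5: Under H0, H ~ chi^2(2); p-value = 0.904837.
Step 6: alpha = 0.05. fail to reject H0.

H = 0.2000, df = 2, p = 0.904837, fail to reject H0.


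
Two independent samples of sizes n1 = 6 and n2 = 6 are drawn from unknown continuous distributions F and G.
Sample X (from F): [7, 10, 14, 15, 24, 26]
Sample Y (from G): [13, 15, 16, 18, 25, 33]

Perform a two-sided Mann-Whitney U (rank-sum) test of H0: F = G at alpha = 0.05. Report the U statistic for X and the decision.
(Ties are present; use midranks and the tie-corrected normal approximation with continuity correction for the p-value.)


Step 1: Combine and sort all 12 observations; assign midranks.
sorted (value, group): (7,X), (10,X), (13,Y), (14,X), (15,X), (15,Y), (16,Y), (18,Y), (24,X), (25,Y), (26,X), (33,Y)
ranks: 7->1, 10->2, 13->3, 14->4, 15->5.5, 15->5.5, 16->7, 18->8, 24->9, 25->10, 26->11, 33->12
Step 2: Rank sum for X: R1 = 1 + 2 + 4 + 5.5 + 9 + 11 = 32.5.
Step 3: U_X = R1 - n1(n1+1)/2 = 32.5 - 6*7/2 = 32.5 - 21 = 11.5.
       U_Y = n1*n2 - U_X = 36 - 11.5 = 24.5.
Step 4: Ties are present, so use the tie-corrected normal approximation (with continuity correction) for the p-value.
Step 5: p-value = 0.335822; compare to alpha = 0.05. fail to reject H0.

U_X = 11.5, p = 0.335822, fail to reject H0 at alpha = 0.05.


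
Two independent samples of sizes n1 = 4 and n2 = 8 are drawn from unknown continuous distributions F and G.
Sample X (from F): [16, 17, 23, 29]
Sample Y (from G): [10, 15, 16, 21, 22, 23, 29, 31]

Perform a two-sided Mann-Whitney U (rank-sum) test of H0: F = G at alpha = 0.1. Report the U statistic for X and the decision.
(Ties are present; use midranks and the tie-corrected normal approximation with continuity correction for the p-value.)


Step 1: Combine and sort all 12 observations; assign midranks.
sorted (value, group): (10,Y), (15,Y), (16,X), (16,Y), (17,X), (21,Y), (22,Y), (23,X), (23,Y), (29,X), (29,Y), (31,Y)
ranks: 10->1, 15->2, 16->3.5, 16->3.5, 17->5, 21->6, 22->7, 23->8.5, 23->8.5, 29->10.5, 29->10.5, 31->12
Step 2: Rank sum for X: R1 = 3.5 + 5 + 8.5 + 10.5 = 27.5.
Step 3: U_X = R1 - n1(n1+1)/2 = 27.5 - 4*5/2 = 27.5 - 10 = 17.5.
       U_Y = n1*n2 - U_X = 32 - 17.5 = 14.5.
Step 4: Ties are present, so use the tie-corrected normal approximation (with continuity correction) for the p-value.
Step 5: p-value = 0.864429; compare to alpha = 0.1. fail to reject H0.

U_X = 17.5, p = 0.864429, fail to reject H0 at alpha = 0.1.


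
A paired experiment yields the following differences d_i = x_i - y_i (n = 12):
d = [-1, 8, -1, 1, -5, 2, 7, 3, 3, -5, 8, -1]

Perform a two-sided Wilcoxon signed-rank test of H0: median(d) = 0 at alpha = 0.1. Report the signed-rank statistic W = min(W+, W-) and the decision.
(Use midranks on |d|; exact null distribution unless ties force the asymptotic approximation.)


Step 1: Drop any zero differences (none here) and take |d_i|.
|d| = [1, 8, 1, 1, 5, 2, 7, 3, 3, 5, 8, 1]
Step 2: Midrank |d_i| (ties get averaged ranks).
ranks: |1|->2.5, |8|->11.5, |1|->2.5, |1|->2.5, |5|->8.5, |2|->5, |7|->10, |3|->6.5, |3|->6.5, |5|->8.5, |8|->11.5, |1|->2.5
Step 3: Attach original signs; sum ranks with positive sign and with negative sign.
W+ = 11.5 + 2.5 + 5 + 10 + 6.5 + 6.5 + 11.5 = 53.5
W- = 2.5 + 2.5 + 8.5 + 8.5 + 2.5 = 24.5
(Check: W+ + W- = 78 should equal n(n+1)/2 = 78.)
Step 4: Test statistic W = min(W+, W-) = 24.5.
Step 5: Ties in |d|, so use the tie-corrected normal approximation.
        E[W] = n(n+1)/4 = 12*13/4 = 39.
        Tie groups: |d|=1 (t=4), |d|=3 (t=2), |d|=5 (t=2), |d|=8 (t=2); sum(t^3 - t) = 78.
        Var[W] = n(n+1)(2n+1)/24 - sum(t^3-t)/48 = 3900/24 - 78/48 = 160.875.
        z = (W - E[W]) / sqrt(Var[W]) = (24.5 - 39) / 12.6837 = -1.1432.
        Two-sided p = 2*Phi(z) = 0.252954.
Step 6: alpha = 0.1. fail to reject H0.

W+ = 53.5, W- = 24.5, W = min = 24.5, p = 0.252954, fail to reject H0.


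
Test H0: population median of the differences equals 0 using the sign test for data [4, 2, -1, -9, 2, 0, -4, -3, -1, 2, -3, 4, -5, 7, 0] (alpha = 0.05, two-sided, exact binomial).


Step 1: Discard zero differences. Original n = 15; n_eff = number of nonzero differences = 13.
Nonzero differences (with sign): +4, +2, -1, -9, +2, -4, -3, -1, +2, -3, +4, -5, +7
Step 2: Count signs: positive = 6, negative = 7.
Step 3: Under H0: P(positive) = 0.5, so the number of positives S ~ Bin(13, 0.5).
Step 4: Two-sided exact p-value = sum of Bin(13,0.5) probabilities at or below the observed probability = 1.000000.
Step 5: alpha = 0.05. fail to reject H0.

n_eff = 13, pos = 6, neg = 7, p = 1.000000, fail to reject H0.


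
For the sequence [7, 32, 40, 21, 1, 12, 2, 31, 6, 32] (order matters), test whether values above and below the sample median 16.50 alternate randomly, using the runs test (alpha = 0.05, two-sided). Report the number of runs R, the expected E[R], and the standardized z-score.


Step 1: Compute median = 16.50; label A = above, B = below.
Labels in order: BAAABBBABA  (n_A = 5, n_B = 5)
Step 2: Count runs R = 6.
Step 3: Under H0 (random ordering), E[R] = 2*n_A*n_B/(n_A+n_B) + 1 = 2*5*5/10 + 1 = 6.0000.
        Var[R] = 2*n_A*n_B*(2*n_A*n_B - n_A - n_B) / ((n_A+n_B)^2 * (n_A+n_B-1)) = 2000/900 = 2.2222.
        SD[R] = 1.4907.
Step 4: R = E[R], so z = 0 with no continuity correction.
Step 5: Two-sided p-value via normal approximation = 2*(1 - Phi(|z|)) = 1.000000.
Step 6: alpha = 0.05. fail to reject H0.

R = 6, z = 0.0000, p = 1.000000, fail to reject H0.


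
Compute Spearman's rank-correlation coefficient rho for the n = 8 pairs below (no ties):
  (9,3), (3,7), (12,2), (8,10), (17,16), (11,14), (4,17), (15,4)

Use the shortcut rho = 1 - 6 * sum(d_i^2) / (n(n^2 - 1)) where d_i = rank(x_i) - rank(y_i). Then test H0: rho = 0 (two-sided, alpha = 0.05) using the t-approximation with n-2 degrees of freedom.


Step 1: Rank x and y separately (midranks; no ties here).
rank(x): 9->4, 3->1, 12->6, 8->3, 17->8, 11->5, 4->2, 15->7
rank(y): 3->2, 7->4, 2->1, 10->5, 16->7, 14->6, 17->8, 4->3
Step 2: d_i = R_x(i) - R_y(i); compute d_i^2.
  (4-2)^2=4, (1-4)^2=9, (6-1)^2=25, (3-5)^2=4, (8-7)^2=1, (5-6)^2=1, (2-8)^2=36, (7-3)^2=16
sum(d^2) = 96.
Step 3: rho = 1 - 6*96 / (8*(8^2 - 1)) = 1 - 576/504 = -0.142857.
Step 4: Under H0, t = rho * sqrt((n-2)/(1-rho^2)) = -0.3536 ~ t(6).
Step 5: Two-sided p-value from the t-distribution with 6 df = 0.735765.
Step 6: alpha = 0.05. fail to reject H0.

rho = -0.1429, p = 0.735765, fail to reject H0 at alpha = 0.05.


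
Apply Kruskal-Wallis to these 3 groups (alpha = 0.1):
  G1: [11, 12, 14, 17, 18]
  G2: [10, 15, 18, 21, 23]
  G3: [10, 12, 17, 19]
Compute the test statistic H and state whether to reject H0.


Step 1: Combine all N = 14 observations and assign midranks.
sorted (value, group, rank): (10,G2,1.5), (10,G3,1.5), (11,G1,3), (12,G1,4.5), (12,G3,4.5), (14,G1,6), (15,G2,7), (17,G1,8.5), (17,G3,8.5), (18,G1,10.5), (18,G2,10.5), (19,G3,12), (21,G2,13), (23,G2,14)
Step 2: Sum ranks within each group.
R_1 = 32.5 (n_1 = 5)
R_2 = 46 (n_2 = 5)
R_3 = 26.5 (n_3 = 4)
Step 3: H = 12/(N(N+1)) * sum(R_i^2/n_i) - 3(N+1)
     = 12/(14*15) * (32.5^2/5 + 46^2/5 + 26.5^2/4) - 3*15
     = 0.057143 * 810.013 - 45
     = 1.286429.
Step 4: Ties present; correction factor C = 1 - 24/(14^3 - 14) = 0.991209. Corrected H = 1.286429 / 0.991209 = 1.297838.
Step 5: Under H0, H ~ chi^2(2); p-value = 0.522610.
Step 6: alpha = 0.1. fail to reject H0.

H = 1.2978, df = 2, p = 0.522610, fail to reject H0.


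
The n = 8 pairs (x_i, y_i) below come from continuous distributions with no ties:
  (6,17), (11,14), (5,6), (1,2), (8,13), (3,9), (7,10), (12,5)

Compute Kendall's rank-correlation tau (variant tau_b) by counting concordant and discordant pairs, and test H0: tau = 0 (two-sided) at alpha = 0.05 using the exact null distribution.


Step 1: Enumerate the 28 unordered pairs (i,j) with i<j and classify each by sign(x_j-x_i) * sign(y_j-y_i).
  (1,2):dx=+5,dy=-3->D; (1,3):dx=-1,dy=-11->C; (1,4):dx=-5,dy=-15->C; (1,5):dx=+2,dy=-4->D
  (1,6):dx=-3,dy=-8->C; (1,7):dx=+1,dy=-7->D; (1,8):dx=+6,dy=-12->D; (2,3):dx=-6,dy=-8->C
  (2,4):dx=-10,dy=-12->C; (2,5):dx=-3,dy=-1->C; (2,6):dx=-8,dy=-5->C; (2,7):dx=-4,dy=-4->C
  (2,8):dx=+1,dy=-9->D; (3,4):dx=-4,dy=-4->C; (3,5):dx=+3,dy=+7->C; (3,6):dx=-2,dy=+3->D
  (3,7):dx=+2,dy=+4->C; (3,8):dx=+7,dy=-1->D; (4,5):dx=+7,dy=+11->C; (4,6):dx=+2,dy=+7->C
  (4,7):dx=+6,dy=+8->C; (4,8):dx=+11,dy=+3->C; (5,6):dx=-5,dy=-4->C; (5,7):dx=-1,dy=-3->C
  (5,8):dx=+4,dy=-8->D; (6,7):dx=+4,dy=+1->C; (6,8):dx=+9,dy=-4->D; (7,8):dx=+5,dy=-5->D
Step 2: C = 18, D = 10, total pairs = 28.
Step 3: tau = (C - D)/(n(n-1)/2) = (18 - 10)/28 = 0.285714.
Step 4: Exact two-sided p-value (enumerate n! = 40320 permutations of y under H0): p = 0.398760.
Step 5: alpha = 0.05. fail to reject H0.

tau_b = 0.2857 (C=18, D=10), p = 0.398760, fail to reject H0.


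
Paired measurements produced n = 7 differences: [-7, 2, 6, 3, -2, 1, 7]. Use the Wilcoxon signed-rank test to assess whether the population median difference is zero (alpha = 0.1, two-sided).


Step 1: Drop any zero differences (none here) and take |d_i|.
|d| = [7, 2, 6, 3, 2, 1, 7]
Step 2: Midrank |d_i| (ties get averaged ranks).
ranks: |7|->6.5, |2|->2.5, |6|->5, |3|->4, |2|->2.5, |1|->1, |7|->6.5
Step 3: Attach original signs; sum ranks with positive sign and with negative sign.
W+ = 2.5 + 5 + 4 + 1 + 6.5 = 19
W- = 6.5 + 2.5 = 9
(Check: W+ + W- = 28 should equal n(n+1)/2 = 28.)
Step 4: Test statistic W = min(W+, W-) = 9.
Step 5: Ties in |d|, so use the tie-corrected normal approximation.
        E[W] = n(n+1)/4 = 7*8/4 = 14.
        Tie groups: |d|=2 (t=2), |d|=7 (t=2); sum(t^3 - t) = 12.
        Var[W] = n(n+1)(2n+1)/24 - sum(t^3-t)/48 = 840/24 - 12/48 = 34.75.
        z = (W - E[W]) / sqrt(Var[W]) = (9 - 14) / 5.8949 = -0.8482.
        Two-sided p = 2*Phi(z) = 0.396333.
Step 6: alpha = 0.1. fail to reject H0.

W+ = 19, W- = 9, W = min = 9, p = 0.396333, fail to reject H0.


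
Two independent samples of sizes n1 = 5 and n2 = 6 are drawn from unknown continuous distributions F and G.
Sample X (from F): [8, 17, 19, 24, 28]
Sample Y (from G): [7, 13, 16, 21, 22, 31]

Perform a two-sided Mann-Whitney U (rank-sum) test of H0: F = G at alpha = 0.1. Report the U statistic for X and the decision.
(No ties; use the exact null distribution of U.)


Step 1: Combine and sort all 11 observations; assign midranks.
sorted (value, group): (7,Y), (8,X), (13,Y), (16,Y), (17,X), (19,X), (21,Y), (22,Y), (24,X), (28,X), (31,Y)
ranks: 7->1, 8->2, 13->3, 16->4, 17->5, 19->6, 21->7, 22->8, 24->9, 28->10, 31->11
Step 2: Rank sum for X: R1 = 2 + 5 + 6 + 9 + 10 = 32.
Step 3: U_X = R1 - n1(n1+1)/2 = 32 - 5*6/2 = 32 - 15 = 17.
       U_Y = n1*n2 - U_X = 30 - 17 = 13.
Step 4: No ties, so the exact null distribution of U (based on enumerating the C(11,5) = 462 equally likely rank assignments) gives the two-sided p-value.
Step 5: p-value = 0.792208; compare to alpha = 0.1. fail to reject H0.

U_X = 17, p = 0.792208, fail to reject H0 at alpha = 0.1.


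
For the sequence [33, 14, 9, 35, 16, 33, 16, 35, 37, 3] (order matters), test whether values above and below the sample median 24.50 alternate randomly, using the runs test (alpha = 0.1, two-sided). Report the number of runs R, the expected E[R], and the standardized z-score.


Step 1: Compute median = 24.50; label A = above, B = below.
Labels in order: ABBABABAAB  (n_A = 5, n_B = 5)
Step 2: Count runs R = 8.
Step 3: Under H0 (random ordering), E[R] = 2*n_A*n_B/(n_A+n_B) + 1 = 2*5*5/10 + 1 = 6.0000.
        Var[R] = 2*n_A*n_B*(2*n_A*n_B - n_A - n_B) / ((n_A+n_B)^2 * (n_A+n_B-1)) = 2000/900 = 2.2222.
        SD[R] = 1.4907.
Step 4: Continuity-corrected z = (R - 0.5 - E[R]) / SD[R] = (8 - 0.5 - 6.0000) / 1.4907 = 1.0062.
Step 5: Two-sided p-value via normal approximation = 2*(1 - Phi(|z|)) = 0.314305.
Step 6: alpha = 0.1. fail to reject H0.

R = 8, z = 1.0062, p = 0.314305, fail to reject H0.


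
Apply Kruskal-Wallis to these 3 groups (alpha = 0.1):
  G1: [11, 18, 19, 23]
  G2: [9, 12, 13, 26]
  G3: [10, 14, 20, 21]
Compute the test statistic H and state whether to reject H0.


Step 1: Combine all N = 12 observations and assign midranks.
sorted (value, group, rank): (9,G2,1), (10,G3,2), (11,G1,3), (12,G2,4), (13,G2,5), (14,G3,6), (18,G1,7), (19,G1,8), (20,G3,9), (21,G3,10), (23,G1,11), (26,G2,12)
Step 2: Sum ranks within each group.
R_1 = 29 (n_1 = 4)
R_2 = 22 (n_2 = 4)
R_3 = 27 (n_3 = 4)
Step 3: H = 12/(N(N+1)) * sum(R_i^2/n_i) - 3(N+1)
     = 12/(12*13) * (29^2/4 + 22^2/4 + 27^2/4) - 3*13
     = 0.076923 * 513.5 - 39
     = 0.500000.
Step 4: No ties, so H is used without correction.
Step 5: Under H0, H ~ chi^2(2); p-value = 0.778801.
Step 6: alpha = 0.1. fail to reject H0.

H = 0.5000, df = 2, p = 0.778801, fail to reject H0.


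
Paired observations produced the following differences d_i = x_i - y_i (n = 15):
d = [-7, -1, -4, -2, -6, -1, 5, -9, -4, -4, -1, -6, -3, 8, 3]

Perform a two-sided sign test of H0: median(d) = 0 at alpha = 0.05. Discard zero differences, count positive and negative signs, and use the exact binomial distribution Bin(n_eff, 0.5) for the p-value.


Step 1: Discard zero differences. Original n = 15; n_eff = number of nonzero differences = 15.
Nonzero differences (with sign): -7, -1, -4, -2, -6, -1, +5, -9, -4, -4, -1, -6, -3, +8, +3
Step 2: Count signs: positive = 3, negative = 12.
Step 3: Under H0: P(positive) = 0.5, so the number of positives S ~ Bin(15, 0.5).
Step 4: Two-sided exact p-value = sum of Bin(15,0.5) probabilities at or below the observed probability = 0.035156.
Step 5: alpha = 0.05. reject H0.

n_eff = 15, pos = 3, neg = 12, p = 0.035156, reject H0.


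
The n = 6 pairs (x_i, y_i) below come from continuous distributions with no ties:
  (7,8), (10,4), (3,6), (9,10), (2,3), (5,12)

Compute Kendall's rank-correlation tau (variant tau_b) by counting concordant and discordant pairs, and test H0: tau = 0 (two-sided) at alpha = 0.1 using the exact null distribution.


Step 1: Enumerate the 15 unordered pairs (i,j) with i<j and classify each by sign(x_j-x_i) * sign(y_j-y_i).
  (1,2):dx=+3,dy=-4->D; (1,3):dx=-4,dy=-2->C; (1,4):dx=+2,dy=+2->C; (1,5):dx=-5,dy=-5->C
  (1,6):dx=-2,dy=+4->D; (2,3):dx=-7,dy=+2->D; (2,4):dx=-1,dy=+6->D; (2,5):dx=-8,dy=-1->C
  (2,6):dx=-5,dy=+8->D; (3,4):dx=+6,dy=+4->C; (3,5):dx=-1,dy=-3->C; (3,6):dx=+2,dy=+6->C
  (4,5):dx=-7,dy=-7->C; (4,6):dx=-4,dy=+2->D; (5,6):dx=+3,dy=+9->C
Step 2: C = 9, D = 6, total pairs = 15.
Step 3: tau = (C - D)/(n(n-1)/2) = (9 - 6)/15 = 0.200000.
Step 4: Exact two-sided p-value (enumerate n! = 720 permutations of y under H0): p = 0.719444.
Step 5: alpha = 0.1. fail to reject H0.

tau_b = 0.2000 (C=9, D=6), p = 0.719444, fail to reject H0.


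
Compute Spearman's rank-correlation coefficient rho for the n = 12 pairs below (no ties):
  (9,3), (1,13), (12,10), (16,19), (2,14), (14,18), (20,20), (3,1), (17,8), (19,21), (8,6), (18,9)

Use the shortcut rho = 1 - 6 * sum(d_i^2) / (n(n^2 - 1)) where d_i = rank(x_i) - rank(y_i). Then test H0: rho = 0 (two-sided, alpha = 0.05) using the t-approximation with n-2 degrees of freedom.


Step 1: Rank x and y separately (midranks; no ties here).
rank(x): 9->5, 1->1, 12->6, 16->8, 2->2, 14->7, 20->12, 3->3, 17->9, 19->11, 8->4, 18->10
rank(y): 3->2, 13->7, 10->6, 19->10, 14->8, 18->9, 20->11, 1->1, 8->4, 21->12, 6->3, 9->5
Step 2: d_i = R_x(i) - R_y(i); compute d_i^2.
  (5-2)^2=9, (1-7)^2=36, (6-6)^2=0, (8-10)^2=4, (2-8)^2=36, (7-9)^2=4, (12-11)^2=1, (3-1)^2=4, (9-4)^2=25, (11-12)^2=1, (4-3)^2=1, (10-5)^2=25
sum(d^2) = 146.
Step 3: rho = 1 - 6*146 / (12*(12^2 - 1)) = 1 - 876/1716 = 0.489510.
Step 4: Under H0, t = rho * sqrt((n-2)/(1-rho^2)) = 1.7752 ~ t(10).
Step 5: Two-sided p-value from the t-distribution with 10 df = 0.106252.
Step 6: alpha = 0.05. fail to reject H0.

rho = 0.4895, p = 0.106252, fail to reject H0 at alpha = 0.05.


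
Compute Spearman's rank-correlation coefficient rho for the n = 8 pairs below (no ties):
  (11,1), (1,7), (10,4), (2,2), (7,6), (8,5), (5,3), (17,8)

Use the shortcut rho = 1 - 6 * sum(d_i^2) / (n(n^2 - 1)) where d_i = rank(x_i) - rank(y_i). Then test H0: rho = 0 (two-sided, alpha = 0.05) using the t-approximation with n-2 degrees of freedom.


Step 1: Rank x and y separately (midranks; no ties here).
rank(x): 11->7, 1->1, 10->6, 2->2, 7->4, 8->5, 5->3, 17->8
rank(y): 1->1, 7->7, 4->4, 2->2, 6->6, 5->5, 3->3, 8->8
Step 2: d_i = R_x(i) - R_y(i); compute d_i^2.
  (7-1)^2=36, (1-7)^2=36, (6-4)^2=4, (2-2)^2=0, (4-6)^2=4, (5-5)^2=0, (3-3)^2=0, (8-8)^2=0
sum(d^2) = 80.
Step 3: rho = 1 - 6*80 / (8*(8^2 - 1)) = 1 - 480/504 = 0.047619.
Step 4: Under H0, t = rho * sqrt((n-2)/(1-rho^2)) = 0.1168 ~ t(6).
Step 5: Two-sided p-value from the t-distribution with 6 df = 0.910849.
Step 6: alpha = 0.05. fail to reject H0.

rho = 0.0476, p = 0.910849, fail to reject H0 at alpha = 0.05.


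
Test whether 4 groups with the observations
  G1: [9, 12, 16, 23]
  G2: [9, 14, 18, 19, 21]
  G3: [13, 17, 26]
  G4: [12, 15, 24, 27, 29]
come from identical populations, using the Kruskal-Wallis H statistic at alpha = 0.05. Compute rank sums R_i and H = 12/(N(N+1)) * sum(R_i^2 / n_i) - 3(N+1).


Step 1: Combine all N = 17 observations and assign midranks.
sorted (value, group, rank): (9,G1,1.5), (9,G2,1.5), (12,G1,3.5), (12,G4,3.5), (13,G3,5), (14,G2,6), (15,G4,7), (16,G1,8), (17,G3,9), (18,G2,10), (19,G2,11), (21,G2,12), (23,G1,13), (24,G4,14), (26,G3,15), (27,G4,16), (29,G4,17)
Step 2: Sum ranks within each group.
R_1 = 26 (n_1 = 4)
R_2 = 40.5 (n_2 = 5)
R_3 = 29 (n_3 = 3)
R_4 = 57.5 (n_4 = 5)
Step 3: H = 12/(N(N+1)) * sum(R_i^2/n_i) - 3(N+1)
     = 12/(17*18) * (26^2/4 + 40.5^2/5 + 29^2/3 + 57.5^2/5) - 3*18
     = 0.039216 * 1438.63 - 54
     = 2.416993.
Step 4: Ties present; correction factor C = 1 - 12/(17^3 - 17) = 0.997549. Corrected H = 2.416993 / 0.997549 = 2.422932.
Step 5: Under H0, H ~ chi^2(3); p-value = 0.489380.
Step 6: alpha = 0.05. fail to reject H0.

H = 2.4229, df = 3, p = 0.489380, fail to reject H0.


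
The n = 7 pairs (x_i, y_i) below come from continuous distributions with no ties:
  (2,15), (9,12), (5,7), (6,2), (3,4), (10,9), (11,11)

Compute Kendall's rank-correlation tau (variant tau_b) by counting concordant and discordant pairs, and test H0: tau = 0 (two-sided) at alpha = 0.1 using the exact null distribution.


Step 1: Enumerate the 21 unordered pairs (i,j) with i<j and classify each by sign(x_j-x_i) * sign(y_j-y_i).
  (1,2):dx=+7,dy=-3->D; (1,3):dx=+3,dy=-8->D; (1,4):dx=+4,dy=-13->D; (1,5):dx=+1,dy=-11->D
  (1,6):dx=+8,dy=-6->D; (1,7):dx=+9,dy=-4->D; (2,3):dx=-4,dy=-5->C; (2,4):dx=-3,dy=-10->C
  (2,5):dx=-6,dy=-8->C; (2,6):dx=+1,dy=-3->D; (2,7):dx=+2,dy=-1->D; (3,4):dx=+1,dy=-5->D
  (3,5):dx=-2,dy=-3->C; (3,6):dx=+5,dy=+2->C; (3,7):dx=+6,dy=+4->C; (4,5):dx=-3,dy=+2->D
  (4,6):dx=+4,dy=+7->C; (4,7):dx=+5,dy=+9->C; (5,6):dx=+7,dy=+5->C; (5,7):dx=+8,dy=+7->C
  (6,7):dx=+1,dy=+2->C
Step 2: C = 11, D = 10, total pairs = 21.
Step 3: tau = (C - D)/(n(n-1)/2) = (11 - 10)/21 = 0.047619.
Step 4: Exact two-sided p-value (enumerate n! = 5040 permutations of y under H0): p = 1.000000.
Step 5: alpha = 0.1. fail to reject H0.

tau_b = 0.0476 (C=11, D=10), p = 1.000000, fail to reject H0.


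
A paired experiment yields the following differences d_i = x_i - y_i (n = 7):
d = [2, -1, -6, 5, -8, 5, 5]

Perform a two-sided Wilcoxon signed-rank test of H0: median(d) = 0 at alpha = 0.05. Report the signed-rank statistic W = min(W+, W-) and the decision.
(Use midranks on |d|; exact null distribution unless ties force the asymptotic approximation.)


Step 1: Drop any zero differences (none here) and take |d_i|.
|d| = [2, 1, 6, 5, 8, 5, 5]
Step 2: Midrank |d_i| (ties get averaged ranks).
ranks: |2|->2, |1|->1, |6|->6, |5|->4, |8|->7, |5|->4, |5|->4
Step 3: Attach original signs; sum ranks with positive sign and with negative sign.
W+ = 2 + 4 + 4 + 4 = 14
W- = 1 + 6 + 7 = 14
(Check: W+ + W- = 28 should equal n(n+1)/2 = 28.)
Step 4: Test statistic W = min(W+, W-) = 14.
Step 5: Ties in |d|, so use the tie-corrected normal approximation.
        E[W] = n(n+1)/4 = 7*8/4 = 14.
        Tie groups: |d|=5 (t=3); sum(t^3 - t) = 24.
        Var[W] = n(n+1)(2n+1)/24 - sum(t^3-t)/48 = 840/24 - 24/48 = 34.5.
        z = (W - E[W]) / sqrt(Var[W]) = (14 - 14) / 5.8737 = 0.0000.
        Two-sided p = 2*Phi(z) = 1.000000.
Step 6: alpha = 0.05. fail to reject H0.

W+ = 14, W- = 14, W = min = 14, p = 1.000000, fail to reject H0.


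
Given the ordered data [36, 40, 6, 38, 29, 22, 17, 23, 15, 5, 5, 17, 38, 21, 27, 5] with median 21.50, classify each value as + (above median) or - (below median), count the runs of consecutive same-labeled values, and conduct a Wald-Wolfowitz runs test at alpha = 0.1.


Step 1: Compute median = 21.50; label A = above, B = below.
Labels in order: AABAAABABBBBABAB  (n_A = 8, n_B = 8)
Step 2: Count runs R = 10.
Step 3: Under H0 (random ordering), E[R] = 2*n_A*n_B/(n_A+n_B) + 1 = 2*8*8/16 + 1 = 9.0000.
        Var[R] = 2*n_A*n_B*(2*n_A*n_B - n_A - n_B) / ((n_A+n_B)^2 * (n_A+n_B-1)) = 14336/3840 = 3.7333.
        SD[R] = 1.9322.
Step 4: Continuity-corrected z = (R - 0.5 - E[R]) / SD[R] = (10 - 0.5 - 9.0000) / 1.9322 = 0.2588.
Step 5: Two-sided p-value via normal approximation = 2*(1 - Phi(|z|)) = 0.795809.
Step 6: alpha = 0.1. fail to reject H0.

R = 10, z = 0.2588, p = 0.795809, fail to reject H0.


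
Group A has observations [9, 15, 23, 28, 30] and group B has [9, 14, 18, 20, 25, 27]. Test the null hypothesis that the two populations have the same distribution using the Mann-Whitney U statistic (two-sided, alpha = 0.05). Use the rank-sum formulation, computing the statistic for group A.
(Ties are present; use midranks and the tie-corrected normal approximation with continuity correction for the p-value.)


Step 1: Combine and sort all 11 observations; assign midranks.
sorted (value, group): (9,X), (9,Y), (14,Y), (15,X), (18,Y), (20,Y), (23,X), (25,Y), (27,Y), (28,X), (30,X)
ranks: 9->1.5, 9->1.5, 14->3, 15->4, 18->5, 20->6, 23->7, 25->8, 27->9, 28->10, 30->11
Step 2: Rank sum for X: R1 = 1.5 + 4 + 7 + 10 + 11 = 33.5.
Step 3: U_X = R1 - n1(n1+1)/2 = 33.5 - 5*6/2 = 33.5 - 15 = 18.5.
       U_Y = n1*n2 - U_X = 30 - 18.5 = 11.5.
Step 4: Ties are present, so use the tie-corrected normal approximation (with continuity correction) for the p-value.
Step 5: p-value = 0.583025; compare to alpha = 0.05. fail to reject H0.

U_X = 18.5, p = 0.583025, fail to reject H0 at alpha = 0.05.


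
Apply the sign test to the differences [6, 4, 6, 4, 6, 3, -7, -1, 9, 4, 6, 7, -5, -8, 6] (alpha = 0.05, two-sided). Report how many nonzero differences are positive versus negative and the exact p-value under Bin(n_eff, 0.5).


Step 1: Discard zero differences. Original n = 15; n_eff = number of nonzero differences = 15.
Nonzero differences (with sign): +6, +4, +6, +4, +6, +3, -7, -1, +9, +4, +6, +7, -5, -8, +6
Step 2: Count signs: positive = 11, negative = 4.
Step 3: Under H0: P(positive) = 0.5, so the number of positives S ~ Bin(15, 0.5).
Step 4: Two-sided exact p-value = sum of Bin(15,0.5) probabilities at or below the observed probability = 0.118469.
Step 5: alpha = 0.05. fail to reject H0.

n_eff = 15, pos = 11, neg = 4, p = 0.118469, fail to reject H0.


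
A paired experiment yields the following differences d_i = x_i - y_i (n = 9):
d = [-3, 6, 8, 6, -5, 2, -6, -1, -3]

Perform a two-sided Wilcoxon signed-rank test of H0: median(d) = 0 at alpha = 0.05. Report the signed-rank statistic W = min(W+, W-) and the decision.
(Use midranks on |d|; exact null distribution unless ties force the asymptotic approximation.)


Step 1: Drop any zero differences (none here) and take |d_i|.
|d| = [3, 6, 8, 6, 5, 2, 6, 1, 3]
Step 2: Midrank |d_i| (ties get averaged ranks).
ranks: |3|->3.5, |6|->7, |8|->9, |6|->7, |5|->5, |2|->2, |6|->7, |1|->1, |3|->3.5
Step 3: Attach original signs; sum ranks with positive sign and with negative sign.
W+ = 7 + 9 + 7 + 2 = 25
W- = 3.5 + 5 + 7 + 1 + 3.5 = 20
(Check: W+ + W- = 45 should equal n(n+1)/2 = 45.)
Step 4: Test statistic W = min(W+, W-) = 20.
Step 5: Ties in |d|, so use the tie-corrected normal approximation.
        E[W] = n(n+1)/4 = 9*10/4 = 22.5.
        Tie groups: |d|=3 (t=2), |d|=6 (t=3); sum(t^3 - t) = 30.
        Var[W] = n(n+1)(2n+1)/24 - sum(t^3-t)/48 = 1710/24 - 30/48 = 70.625.
        z = (W - E[W]) / sqrt(Var[W]) = (20 - 22.5) / 8.4039 = -0.2975.
        Two-sided p = 2*Phi(z) = 0.766099.
Step 6: alpha = 0.05. fail to reject H0.

W+ = 25, W- = 20, W = min = 20, p = 0.766099, fail to reject H0.


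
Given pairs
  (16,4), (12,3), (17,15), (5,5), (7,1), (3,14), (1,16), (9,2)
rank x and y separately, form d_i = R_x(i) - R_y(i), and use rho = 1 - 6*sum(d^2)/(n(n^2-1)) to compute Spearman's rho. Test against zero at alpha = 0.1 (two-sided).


Step 1: Rank x and y separately (midranks; no ties here).
rank(x): 16->7, 12->6, 17->8, 5->3, 7->4, 3->2, 1->1, 9->5
rank(y): 4->4, 3->3, 15->7, 5->5, 1->1, 14->6, 16->8, 2->2
Step 2: d_i = R_x(i) - R_y(i); compute d_i^2.
  (7-4)^2=9, (6-3)^2=9, (8-7)^2=1, (3-5)^2=4, (4-1)^2=9, (2-6)^2=16, (1-8)^2=49, (5-2)^2=9
sum(d^2) = 106.
Step 3: rho = 1 - 6*106 / (8*(8^2 - 1)) = 1 - 636/504 = -0.261905.
Step 4: Under H0, t = rho * sqrt((n-2)/(1-rho^2)) = -0.6647 ~ t(6).
Step 5: Two-sided p-value from the t-distribution with 6 df = 0.530923.
Step 6: alpha = 0.1. fail to reject H0.

rho = -0.2619, p = 0.530923, fail to reject H0 at alpha = 0.1.


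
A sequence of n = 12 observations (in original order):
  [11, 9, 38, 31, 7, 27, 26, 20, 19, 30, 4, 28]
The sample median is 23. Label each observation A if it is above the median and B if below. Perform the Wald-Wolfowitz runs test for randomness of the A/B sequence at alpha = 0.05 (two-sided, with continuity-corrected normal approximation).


Step 1: Compute median = 23; label A = above, B = below.
Labels in order: BBAABAABBABA  (n_A = 6, n_B = 6)
Step 2: Count runs R = 8.
Step 3: Under H0 (random ordering), E[R] = 2*n_A*n_B/(n_A+n_B) + 1 = 2*6*6/12 + 1 = 7.0000.
        Var[R] = 2*n_A*n_B*(2*n_A*n_B - n_A - n_B) / ((n_A+n_B)^2 * (n_A+n_B-1)) = 4320/1584 = 2.7273.
        SD[R] = 1.6514.
Step 4: Continuity-corrected z = (R - 0.5 - E[R]) / SD[R] = (8 - 0.5 - 7.0000) / 1.6514 = 0.3028.
Step 5: Two-sided p-value via normal approximation = 2*(1 - Phi(|z|)) = 0.762069.
Step 6: alpha = 0.05. fail to reject H0.

R = 8, z = 0.3028, p = 0.762069, fail to reject H0.


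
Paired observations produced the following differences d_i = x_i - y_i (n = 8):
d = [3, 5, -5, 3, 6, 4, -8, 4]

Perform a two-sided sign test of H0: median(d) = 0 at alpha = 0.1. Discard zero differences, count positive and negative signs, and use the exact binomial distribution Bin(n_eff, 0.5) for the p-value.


Step 1: Discard zero differences. Original n = 8; n_eff = number of nonzero differences = 8.
Nonzero differences (with sign): +3, +5, -5, +3, +6, +4, -8, +4
Step 2: Count signs: positive = 6, negative = 2.
Step 3: Under H0: P(positive) = 0.5, so the number of positives S ~ Bin(8, 0.5).
Step 4: Two-sided exact p-value = sum of Bin(8,0.5) probabilities at or below the observed probability = 0.289062.
Step 5: alpha = 0.1. fail to reject H0.

n_eff = 8, pos = 6, neg = 2, p = 0.289062, fail to reject H0.


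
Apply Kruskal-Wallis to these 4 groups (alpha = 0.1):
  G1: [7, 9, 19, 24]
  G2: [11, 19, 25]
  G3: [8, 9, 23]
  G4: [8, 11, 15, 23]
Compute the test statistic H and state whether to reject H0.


Step 1: Combine all N = 14 observations and assign midranks.
sorted (value, group, rank): (7,G1,1), (8,G3,2.5), (8,G4,2.5), (9,G1,4.5), (9,G3,4.5), (11,G2,6.5), (11,G4,6.5), (15,G4,8), (19,G1,9.5), (19,G2,9.5), (23,G3,11.5), (23,G4,11.5), (24,G1,13), (25,G2,14)
Step 2: Sum ranks within each group.
R_1 = 28 (n_1 = 4)
R_2 = 30 (n_2 = 3)
R_3 = 18.5 (n_3 = 3)
R_4 = 28.5 (n_4 = 4)
Step 3: H = 12/(N(N+1)) * sum(R_i^2/n_i) - 3(N+1)
     = 12/(14*15) * (28^2/4 + 30^2/3 + 18.5^2/3 + 28.5^2/4) - 3*15
     = 0.057143 * 813.146 - 45
     = 1.465476.
Step 4: Ties present; correction factor C = 1 - 30/(14^3 - 14) = 0.989011. Corrected H = 1.465476 / 0.989011 = 1.481759.
Step 5: Under H0, H ~ chi^2(3); p-value = 0.686487.
Step 6: alpha = 0.1. fail to reject H0.

H = 1.4818, df = 3, p = 0.686487, fail to reject H0.


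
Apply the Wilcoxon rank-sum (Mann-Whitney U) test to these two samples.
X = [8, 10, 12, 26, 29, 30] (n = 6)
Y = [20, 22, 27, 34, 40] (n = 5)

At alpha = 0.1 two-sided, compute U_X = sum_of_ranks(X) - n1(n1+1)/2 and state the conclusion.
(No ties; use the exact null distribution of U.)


Step 1: Combine and sort all 11 observations; assign midranks.
sorted (value, group): (8,X), (10,X), (12,X), (20,Y), (22,Y), (26,X), (27,Y), (29,X), (30,X), (34,Y), (40,Y)
ranks: 8->1, 10->2, 12->3, 20->4, 22->5, 26->6, 27->7, 29->8, 30->9, 34->10, 40->11
Step 2: Rank sum for X: R1 = 1 + 2 + 3 + 6 + 8 + 9 = 29.
Step 3: U_X = R1 - n1(n1+1)/2 = 29 - 6*7/2 = 29 - 21 = 8.
       U_Y = n1*n2 - U_X = 30 - 8 = 22.
Step 4: No ties, so the exact null distribution of U (based on enumerating the C(11,6) = 462 equally likely rank assignments) gives the two-sided p-value.
Step 5: p-value = 0.246753; compare to alpha = 0.1. fail to reject H0.

U_X = 8, p = 0.246753, fail to reject H0 at alpha = 0.1.


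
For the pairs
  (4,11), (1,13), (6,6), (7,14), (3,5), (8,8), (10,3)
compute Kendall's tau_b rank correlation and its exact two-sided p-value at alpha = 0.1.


Step 1: Enumerate the 21 unordered pairs (i,j) with i<j and classify each by sign(x_j-x_i) * sign(y_j-y_i).
  (1,2):dx=-3,dy=+2->D; (1,3):dx=+2,dy=-5->D; (1,4):dx=+3,dy=+3->C; (1,5):dx=-1,dy=-6->C
  (1,6):dx=+4,dy=-3->D; (1,7):dx=+6,dy=-8->D; (2,3):dx=+5,dy=-7->D; (2,4):dx=+6,dy=+1->C
  (2,5):dx=+2,dy=-8->D; (2,6):dx=+7,dy=-5->D; (2,7):dx=+9,dy=-10->D; (3,4):dx=+1,dy=+8->C
  (3,5):dx=-3,dy=-1->C; (3,6):dx=+2,dy=+2->C; (3,7):dx=+4,dy=-3->D; (4,5):dx=-4,dy=-9->C
  (4,6):dx=+1,dy=-6->D; (4,7):dx=+3,dy=-11->D; (5,6):dx=+5,dy=+3->C; (5,7):dx=+7,dy=-2->D
  (6,7):dx=+2,dy=-5->D
Step 2: C = 8, D = 13, total pairs = 21.
Step 3: tau = (C - D)/(n(n-1)/2) = (8 - 13)/21 = -0.238095.
Step 4: Exact two-sided p-value (enumerate n! = 5040 permutations of y under H0): p = 0.561905.
Step 5: alpha = 0.1. fail to reject H0.

tau_b = -0.2381 (C=8, D=13), p = 0.561905, fail to reject H0.


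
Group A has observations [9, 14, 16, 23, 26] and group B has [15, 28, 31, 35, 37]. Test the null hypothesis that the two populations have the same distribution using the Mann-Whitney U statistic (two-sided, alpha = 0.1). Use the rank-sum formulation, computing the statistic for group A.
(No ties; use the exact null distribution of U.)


Step 1: Combine and sort all 10 observations; assign midranks.
sorted (value, group): (9,X), (14,X), (15,Y), (16,X), (23,X), (26,X), (28,Y), (31,Y), (35,Y), (37,Y)
ranks: 9->1, 14->2, 15->3, 16->4, 23->5, 26->6, 28->7, 31->8, 35->9, 37->10
Step 2: Rank sum for X: R1 = 1 + 2 + 4 + 5 + 6 = 18.
Step 3: U_X = R1 - n1(n1+1)/2 = 18 - 5*6/2 = 18 - 15 = 3.
       U_Y = n1*n2 - U_X = 25 - 3 = 22.
Step 4: No ties, so the exact null distribution of U (based on enumerating the C(10,5) = 252 equally likely rank assignments) gives the two-sided p-value.
Step 5: p-value = 0.055556; compare to alpha = 0.1. reject H0.

U_X = 3, p = 0.055556, reject H0 at alpha = 0.1.


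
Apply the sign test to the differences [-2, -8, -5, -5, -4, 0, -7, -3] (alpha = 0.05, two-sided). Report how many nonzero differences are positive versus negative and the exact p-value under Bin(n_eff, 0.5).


Step 1: Discard zero differences. Original n = 8; n_eff = number of nonzero differences = 7.
Nonzero differences (with sign): -2, -8, -5, -5, -4, -7, -3
Step 2: Count signs: positive = 0, negative = 7.
Step 3: Under H0: P(positive) = 0.5, so the number of positives S ~ Bin(7, 0.5).
Step 4: Two-sided exact p-value = sum of Bin(7,0.5) probabilities at or below the observed probability = 0.015625.
Step 5: alpha = 0.05. reject H0.

n_eff = 7, pos = 0, neg = 7, p = 0.015625, reject H0.


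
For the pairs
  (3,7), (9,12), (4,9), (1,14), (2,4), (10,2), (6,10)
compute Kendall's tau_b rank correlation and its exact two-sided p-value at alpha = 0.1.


Step 1: Enumerate the 21 unordered pairs (i,j) with i<j and classify each by sign(x_j-x_i) * sign(y_j-y_i).
  (1,2):dx=+6,dy=+5->C; (1,3):dx=+1,dy=+2->C; (1,4):dx=-2,dy=+7->D; (1,5):dx=-1,dy=-3->C
  (1,6):dx=+7,dy=-5->D; (1,7):dx=+3,dy=+3->C; (2,3):dx=-5,dy=-3->C; (2,4):dx=-8,dy=+2->D
  (2,5):dx=-7,dy=-8->C; (2,6):dx=+1,dy=-10->D; (2,7):dx=-3,dy=-2->C; (3,4):dx=-3,dy=+5->D
  (3,5):dx=-2,dy=-5->C; (3,6):dx=+6,dy=-7->D; (3,7):dx=+2,dy=+1->C; (4,5):dx=+1,dy=-10->D
  (4,6):dx=+9,dy=-12->D; (4,7):dx=+5,dy=-4->D; (5,6):dx=+8,dy=-2->D; (5,7):dx=+4,dy=+6->C
  (6,7):dx=-4,dy=+8->D
Step 2: C = 10, D = 11, total pairs = 21.
Step 3: tau = (C - D)/(n(n-1)/2) = (10 - 11)/21 = -0.047619.
Step 4: Exact two-sided p-value (enumerate n! = 5040 permutations of y under H0): p = 1.000000.
Step 5: alpha = 0.1. fail to reject H0.

tau_b = -0.0476 (C=10, D=11), p = 1.000000, fail to reject H0.


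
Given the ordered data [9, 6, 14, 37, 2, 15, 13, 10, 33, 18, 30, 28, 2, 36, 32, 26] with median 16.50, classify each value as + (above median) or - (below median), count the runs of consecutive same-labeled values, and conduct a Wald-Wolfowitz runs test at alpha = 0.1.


Step 1: Compute median = 16.50; label A = above, B = below.
Labels in order: BBBABBBBAAAABAAA  (n_A = 8, n_B = 8)
Step 2: Count runs R = 6.
Step 3: Under H0 (random ordering), E[R] = 2*n_A*n_B/(n_A+n_B) + 1 = 2*8*8/16 + 1 = 9.0000.
        Var[R] = 2*n_A*n_B*(2*n_A*n_B - n_A - n_B) / ((n_A+n_B)^2 * (n_A+n_B-1)) = 14336/3840 = 3.7333.
        SD[R] = 1.9322.
Step 4: Continuity-corrected z = (R + 0.5 - E[R]) / SD[R] = (6 + 0.5 - 9.0000) / 1.9322 = -1.2939.
Step 5: Two-sided p-value via normal approximation = 2*(1 - Phi(|z|)) = 0.195709.
Step 6: alpha = 0.1. fail to reject H0.

R = 6, z = -1.2939, p = 0.195709, fail to reject H0.


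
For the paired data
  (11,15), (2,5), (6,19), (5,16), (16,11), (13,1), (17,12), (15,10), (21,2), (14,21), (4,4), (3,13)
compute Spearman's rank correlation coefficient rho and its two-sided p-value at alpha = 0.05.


Step 1: Rank x and y separately (midranks; no ties here).
rank(x): 11->6, 2->1, 6->5, 5->4, 16->10, 13->7, 17->11, 15->9, 21->12, 14->8, 4->3, 3->2
rank(y): 15->9, 5->4, 19->11, 16->10, 11->6, 1->1, 12->7, 10->5, 2->2, 21->12, 4->3, 13->8
Step 2: d_i = R_x(i) - R_y(i); compute d_i^2.
  (6-9)^2=9, (1-4)^2=9, (5-11)^2=36, (4-10)^2=36, (10-6)^2=16, (7-1)^2=36, (11-7)^2=16, (9-5)^2=16, (12-2)^2=100, (8-12)^2=16, (3-3)^2=0, (2-8)^2=36
sum(d^2) = 326.
Step 3: rho = 1 - 6*326 / (12*(12^2 - 1)) = 1 - 1956/1716 = -0.139860.
Step 4: Under H0, t = rho * sqrt((n-2)/(1-rho^2)) = -0.4467 ~ t(10).
Step 5: Two-sided p-value from the t-distribution with 10 df = 0.664633.
Step 6: alpha = 0.05. fail to reject H0.

rho = -0.1399, p = 0.664633, fail to reject H0 at alpha = 0.05.


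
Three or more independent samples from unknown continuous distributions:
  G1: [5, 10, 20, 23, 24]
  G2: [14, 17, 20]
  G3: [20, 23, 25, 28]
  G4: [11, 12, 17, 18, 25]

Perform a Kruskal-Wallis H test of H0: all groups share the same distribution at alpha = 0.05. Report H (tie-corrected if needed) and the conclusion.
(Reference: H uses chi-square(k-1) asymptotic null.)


Step 1: Combine all N = 17 observations and assign midranks.
sorted (value, group, rank): (5,G1,1), (10,G1,2), (11,G4,3), (12,G4,4), (14,G2,5), (17,G2,6.5), (17,G4,6.5), (18,G4,8), (20,G1,10), (20,G2,10), (20,G3,10), (23,G1,12.5), (23,G3,12.5), (24,G1,14), (25,G3,15.5), (25,G4,15.5), (28,G3,17)
Step 2: Sum ranks within each group.
R_1 = 39.5 (n_1 = 5)
R_2 = 21.5 (n_2 = 3)
R_3 = 55 (n_3 = 4)
R_4 = 37 (n_4 = 5)
Step 3: H = 12/(N(N+1)) * sum(R_i^2/n_i) - 3(N+1)
     = 12/(17*18) * (39.5^2/5 + 21.5^2/3 + 55^2/4 + 37^2/5) - 3*18
     = 0.039216 * 1496.18 - 54
     = 4.673856.
Step 4: Ties present; correction factor C = 1 - 42/(17^3 - 17) = 0.991422. Corrected H = 4.673856 / 0.991422 = 4.714297.
Step 5: Under H0, H ~ chi^2(3); p-value = 0.193954.
Step 6: alpha = 0.05. fail to reject H0.

H = 4.7143, df = 3, p = 0.193954, fail to reject H0.


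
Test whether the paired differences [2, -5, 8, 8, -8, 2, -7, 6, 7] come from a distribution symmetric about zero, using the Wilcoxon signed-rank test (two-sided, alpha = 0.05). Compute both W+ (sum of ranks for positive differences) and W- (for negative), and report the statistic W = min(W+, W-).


Step 1: Drop any zero differences (none here) and take |d_i|.
|d| = [2, 5, 8, 8, 8, 2, 7, 6, 7]
Step 2: Midrank |d_i| (ties get averaged ranks).
ranks: |2|->1.5, |5|->3, |8|->8, |8|->8, |8|->8, |2|->1.5, |7|->5.5, |6|->4, |7|->5.5
Step 3: Attach original signs; sum ranks with positive sign and with negative sign.
W+ = 1.5 + 8 + 8 + 1.5 + 4 + 5.5 = 28.5
W- = 3 + 8 + 5.5 = 16.5
(Check: W+ + W- = 45 should equal n(n+1)/2 = 45.)
Step 4: Test statistic W = min(W+, W-) = 16.5.
Step 5: Ties in |d|, so use the tie-corrected normal approximation.
        E[W] = n(n+1)/4 = 9*10/4 = 22.5.
        Tie groups: |d|=2 (t=2), |d|=7 (t=2), |d|=8 (t=3); sum(t^3 - t) = 36.
        Var[W] = n(n+1)(2n+1)/24 - sum(t^3-t)/48 = 1710/24 - 36/48 = 70.5.
        z = (W - E[W]) / sqrt(Var[W]) = (16.5 - 22.5) / 8.3964 = -0.7146.
        Two-sided p = 2*Phi(z) = 0.474863.
Step 6: alpha = 0.05. fail to reject H0.

W+ = 28.5, W- = 16.5, W = min = 16.5, p = 0.474863, fail to reject H0.


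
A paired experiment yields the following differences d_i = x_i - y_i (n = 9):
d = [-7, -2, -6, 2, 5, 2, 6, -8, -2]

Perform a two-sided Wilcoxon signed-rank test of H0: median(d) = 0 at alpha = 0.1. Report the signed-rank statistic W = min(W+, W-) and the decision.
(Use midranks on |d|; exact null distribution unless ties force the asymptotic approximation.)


Step 1: Drop any zero differences (none here) and take |d_i|.
|d| = [7, 2, 6, 2, 5, 2, 6, 8, 2]
Step 2: Midrank |d_i| (ties get averaged ranks).
ranks: |7|->8, |2|->2.5, |6|->6.5, |2|->2.5, |5|->5, |2|->2.5, |6|->6.5, |8|->9, |2|->2.5
Step 3: Attach original signs; sum ranks with positive sign and with negative sign.
W+ = 2.5 + 5 + 2.5 + 6.5 = 16.5
W- = 8 + 2.5 + 6.5 + 9 + 2.5 = 28.5
(Check: W+ + W- = 45 should equal n(n+1)/2 = 45.)
Step 4: Test statistic W = min(W+, W-) = 16.5.
Step 5: Ties in |d|, so use the tie-corrected normal approximation.
        E[W] = n(n+1)/4 = 9*10/4 = 22.5.
        Tie groups: |d|=2 (t=4), |d|=6 (t=2); sum(t^3 - t) = 66.
        Var[W] = n(n+1)(2n+1)/24 - sum(t^3-t)/48 = 1710/24 - 66/48 = 69.875.
        z = (W - E[W]) / sqrt(Var[W]) = (16.5 - 22.5) / 8.3591 = -0.7178.
        Two-sided p = 2*Phi(z) = 0.472894.
Step 6: alpha = 0.1. fail to reject H0.

W+ = 16.5, W- = 28.5, W = min = 16.5, p = 0.472894, fail to reject H0.
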